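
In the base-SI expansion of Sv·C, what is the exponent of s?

-1

Sv = J/kg (equivalent dose = energy per mass),
    = m²·s⁻².
C = A·s = s·A (charge = current × time).
Combining: Sv·C = (m²·s⁻²) · (s·A) = m²·s⁻¹·A.
The exponent of s is -1.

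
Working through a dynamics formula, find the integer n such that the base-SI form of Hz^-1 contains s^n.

Hz = s⁻¹.
So Hz⁻¹ = s.
The exponent of s is 1.

1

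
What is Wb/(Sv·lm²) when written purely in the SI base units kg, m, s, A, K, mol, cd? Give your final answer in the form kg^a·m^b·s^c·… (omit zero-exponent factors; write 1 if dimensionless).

Wb = kg·m²·s⁻²·A⁻¹.
Sv = m²·s⁻².
So Sv⁻¹ = m⁻²·s².
lm = cd.
So lm⁻² = cd⁻².
Combining: Wb·Sv⁻¹·lm⁻² = (kg·m²·s⁻²·A⁻¹) · (m⁻²·s²) · cd⁻² = kg·A⁻¹·cd⁻².

kg·A⁻¹·cd⁻²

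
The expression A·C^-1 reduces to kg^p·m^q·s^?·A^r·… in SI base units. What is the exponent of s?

C = A·s = s·A (charge = current × time).
So C⁻¹ = s⁻¹·A⁻¹.
Combining: A·C⁻¹ = A · (s⁻¹·A⁻¹) = s⁻¹.
The exponent of s is -1.

-1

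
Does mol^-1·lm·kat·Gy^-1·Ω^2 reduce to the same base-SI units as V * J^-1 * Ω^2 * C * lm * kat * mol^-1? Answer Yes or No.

Left side:
  lm = cd·sr = cd (luminous flux; sr is dimensionless).
  kat = mol/s = s⁻¹·mol (catalytic activity).
  Gy = J/kg (absorbed dose = energy per mass),
      = m²·s⁻².
  So Gy⁻¹ = m⁻²·s².
  Ω = V/A (resistance = voltage per current),
      = kg·m²·s⁻³·A⁻².
  So Ω² = kg²·m⁴·s⁻⁶·A⁻⁴.
  Combining: mol⁻¹·lm·kat·Gy⁻¹·Ω² = mol⁻¹ · cd · (s⁻¹·mol) · (m⁻²·s²) · (kg²·m⁴·s⁻⁶·A⁻⁴) = kg²·m²·s⁻⁵·A⁻⁴·cd.
Right side:
  V = W/A (potential = power per current),
      = kg·m²·s⁻³·A⁻¹.
  J = N·m (work = force × distance),
      = kg·m²·s⁻².
  So J⁻¹ = kg⁻¹·m⁻²·s².
  Ω = V/A (resistance = voltage per current),
      = kg·m²·s⁻³·A⁻².
  So Ω² = kg²·m⁴·s⁻⁶·A⁻⁴.
  C = A·s = s·A (charge = current × time).
  lm = cd·sr = cd (luminous flux; sr is dimensionless).
  kat = mol/s = s⁻¹·mol (catalytic activity).
  Combining: V·J⁻¹·Ω²·C·lm·kat·mol⁻¹ = (kg·m²·s⁻³·A⁻¹) · (kg⁻¹·m⁻²·s²) · (kg²·m⁴·s⁻⁶·A⁻⁴) · (s·A) · cd · (s⁻¹·mol) · mol⁻¹ = kg²·m⁴·s⁻⁷·A⁻⁴·cd.
Left is kg²·m²·s⁻⁵·A⁻⁴·cd; right is kg²·m⁴·s⁻⁷·A⁻⁴·cd — different.

No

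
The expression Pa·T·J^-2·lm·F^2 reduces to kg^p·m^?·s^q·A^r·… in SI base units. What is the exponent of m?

Pa = N/m² (pressure = force per area),
    = kg·m⁻¹·s⁻².
T = Wb/m² (flux density = flux per area),
    = kg·s⁻²·A⁻¹.
J = N·m (work = force × distance),
    = kg·m²·s⁻².
So J⁻² = kg⁻²·m⁻⁴·s⁴.
lm = cd·sr = cd (luminous flux; sr is dimensionless).
F = C/V (capacitance = charge per voltage),
    = A·s/(kg·m²·s⁻³·A⁻¹) (substituting C and V),
    = kg⁻¹·m⁻²·s⁴·A².
So F² = kg⁻²·m⁻⁴·s⁸·A⁴.
Combining: Pa·T·J⁻²·lm·F² = (kg·m⁻¹·s⁻²) · (kg·s⁻²·A⁻¹) · (kg⁻²·m⁻⁴·s⁴) · cd · (kg⁻²·m⁻⁴·s⁸·A⁴) = kg⁻²·m⁻⁹·s⁸·A³·cd.
The exponent of m is -9.

-9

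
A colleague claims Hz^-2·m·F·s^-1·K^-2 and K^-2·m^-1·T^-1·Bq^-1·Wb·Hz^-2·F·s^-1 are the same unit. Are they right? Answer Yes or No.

Left side:
  Hz = 1/s = s⁻¹ (frequency is cycles per second).
  So Hz⁻² = s².
  F = C/V (capacitance = charge per voltage),
      = A·s/(kg·m²·s⁻³·A⁻¹) (substituting C and V),
      = kg⁻¹·m⁻²·s⁴·A².
  Combining: Hz⁻²·m·F·s⁻¹·K⁻² = s² · m · (kg⁻¹·m⁻²·s⁴·A²) · s⁻¹ · K⁻² = kg⁻¹·m⁻¹·s⁵·A²·K⁻².
Right side:
  T = Wb/m² (flux density = flux per area),
      = kg·s⁻²·A⁻¹.
  So T⁻¹ = kg⁻¹·s²·A.
  Bq = 1/s = s⁻¹ (activity is decays per second).
  So Bq⁻¹ = s.
  Wb = V·s (flux: a volt is a weber per second),
      = kg·m²·s⁻²·A⁻¹.
  Hz = 1/s = s⁻¹ (frequency is cycles per second).
  So Hz⁻² = s².
  F = C/V (capacitance = charge per voltage),
      = A·s/(kg·m²·s⁻³·A⁻¹) (substituting C and V),
      = kg⁻¹·m⁻²·s⁴·A².
  Combining: K⁻²·m⁻¹·T⁻¹·Bq⁻¹·Wb·Hz⁻²·F·s⁻¹ = K⁻² · m⁻¹ · (kg⁻¹·s²·A) · s · (kg·m²·s⁻²·A⁻¹) · s² · (kg⁻¹·m⁻²·s⁴·A²) · s⁻¹ = kg⁻¹·m⁻¹·s⁶·A²·K⁻².
Left is kg⁻¹·m⁻¹·s⁵·A²·K⁻²; right is kg⁻¹·m⁻¹·s⁶·A²·K⁻² — different.

No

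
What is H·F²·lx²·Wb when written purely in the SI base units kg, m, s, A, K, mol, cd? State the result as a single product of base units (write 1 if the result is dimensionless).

m⁻⁴·s⁴·A·cd²

H = Wb/A (inductance = flux per current),
    = kg·m²·s⁻²·A⁻².
F = C/V (capacitance = charge per voltage),
    = A·s/(kg·m²·s⁻³·A⁻¹) (substituting C and V),
    = kg⁻¹·m⁻²·s⁴·A².
So F² = kg⁻²·m⁻⁴·s⁸·A⁴.
lx = lm/m² (illuminance = luminous flux per area),
    = m⁻²·cd.
So lx² = m⁻⁴·cd².
Wb = V·s (flux: a volt is a weber per second),
    = kg·m²·s⁻²·A⁻¹.
Combining: H·F²·lx²·Wb = (kg·m²·s⁻²·A⁻²) · (kg⁻²·m⁻⁴·s⁸·A⁴) · (m⁻⁴·cd²) · (kg·m²·s⁻²·A⁻¹) = m⁻⁴·s⁴·A·cd².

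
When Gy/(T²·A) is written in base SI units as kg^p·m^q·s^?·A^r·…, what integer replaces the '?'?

2

Gy = J/kg (absorbed dose = energy per mass),
    = m²·s⁻².
T = Wb/m² (flux density = flux per area),
    = kg·s⁻²·A⁻¹.
So T⁻² = kg⁻²·s⁴·A².
Combining: Gy·T⁻²·A⁻¹ = (m²·s⁻²) · (kg⁻²·s⁴·A²) · A⁻¹ = kg⁻²·m²·s²·A.
The exponent of s is 2.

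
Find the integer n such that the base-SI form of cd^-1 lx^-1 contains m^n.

lx = lm/m² (illuminance = luminous flux per area),
    = m⁻²·cd.
So lx⁻¹ = m²·cd⁻¹.
Combining: cd⁻¹·lx⁻¹ = cd⁻¹ · (m²·cd⁻¹) = m²·cd⁻².
The exponent of m is 2.

2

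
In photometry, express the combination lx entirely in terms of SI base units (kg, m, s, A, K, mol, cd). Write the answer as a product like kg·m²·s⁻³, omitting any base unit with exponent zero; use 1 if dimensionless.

lx = lm/m² (illuminance = luminous flux per area),
    = m⁻²·cd.

m⁻²·cd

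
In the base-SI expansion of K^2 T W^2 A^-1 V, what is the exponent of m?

T = Wb/m² (flux density = flux per area),
    = kg·s⁻²·A⁻¹.
W = J/s (power = energy per time),
    = kg·m²·s⁻³.
So W² = kg²·m⁴·s⁻⁶.
V = W/A (potential = power per current),
    = kg·m²·s⁻³·A⁻¹.
Combining: K²·T·W²·A⁻¹·V = K² · (kg·s⁻²·A⁻¹) · (kg²·m⁴·s⁻⁶) · A⁻¹ · (kg·m²·s⁻³·A⁻¹) = kg⁴·m⁶·s⁻¹¹·A⁻³·K².
The exponent of m is 6.

6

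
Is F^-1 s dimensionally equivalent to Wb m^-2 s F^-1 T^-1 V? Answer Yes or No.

Left side:
  F = C/V (capacitance = charge per voltage),
      = A·s/(kg·m²·s⁻³·A⁻¹) (substituting C and V),
      = kg⁻¹·m⁻²·s⁴·A².
  So F⁻¹ = kg·m²·s⁻⁴·A⁻².
  Combining: F⁻¹·s = (kg·m²·s⁻⁴·A⁻²) · s = kg·m²·s⁻³·A⁻².
Right side:
  Wb = kg·m²·s⁻²·A⁻¹.
  F = kg⁻¹·m⁻²·s⁴·A².
  So F⁻¹ = kg·m²·s⁻⁴·A⁻².
  T = kg·s⁻²·A⁻¹.
  So T⁻¹ = kg⁻¹·s²·A.
  V = kg·m²·s⁻³·A⁻¹.
  Combining: Wb·m⁻²·s·F⁻¹·T⁻¹·V = (kg·m²·s⁻²·A⁻¹) · m⁻² · s · (kg·m²·s⁻⁴·A⁻²) · (kg⁻¹·s²·A) · (kg·m²·s⁻³·A⁻¹) = kg²·m⁴·s⁻⁶·A⁻³.
Left is kg·m²·s⁻³·A⁻²; right is kg²·m⁴·s⁻⁶·A⁻³ — different.

No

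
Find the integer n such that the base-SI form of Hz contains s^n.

Hz = 1/s = s⁻¹ (frequency is cycles per second).
The exponent of s is -1.

-1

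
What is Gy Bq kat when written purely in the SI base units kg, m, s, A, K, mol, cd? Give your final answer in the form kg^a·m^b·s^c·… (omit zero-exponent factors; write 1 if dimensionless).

m²·s⁻⁴·mol

Gy = J/kg (absorbed dose = energy per mass),
    = m²·s⁻².
Bq = 1/s = s⁻¹ (activity is decays per second).
kat = mol/s = s⁻¹·mol (catalytic activity).
Combining: Gy·Bq·kat = (m²·s⁻²) · s⁻¹ · (s⁻¹·mol) = m²·s⁻⁴·mol.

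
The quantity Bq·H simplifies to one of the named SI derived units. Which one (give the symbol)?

Bq = s⁻¹.
H = kg·m²·s⁻²·A⁻².
Combining: Bq·H = s⁻¹ · (kg·m²·s⁻²·A⁻²) = kg·m²·s⁻³·A⁻².
kg·m²·s⁻³·A⁻² is the base-SI form of the ohm.

Ω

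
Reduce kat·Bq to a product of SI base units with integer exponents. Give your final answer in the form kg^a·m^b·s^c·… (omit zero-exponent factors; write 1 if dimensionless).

s⁻²·mol

kat = mol/s = s⁻¹·mol (catalytic activity).
Bq = 1/s = s⁻¹ (activity is decays per second).
Combining: kat·Bq = (s⁻¹·mol) · s⁻¹ = s⁻²·mol.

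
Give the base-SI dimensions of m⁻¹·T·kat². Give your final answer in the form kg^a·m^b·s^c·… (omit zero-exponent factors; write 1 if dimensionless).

kg·m⁻¹·s⁻⁴·A⁻¹·mol²

T = kg·s⁻²·A⁻¹.
kat = s⁻¹·mol.
So kat² = s⁻²·mol².
Combining: m⁻¹·T·kat² = m⁻¹ · (kg·s⁻²·A⁻¹) · (s⁻²·mol²) = kg·m⁻¹·s⁻⁴·A⁻¹·mol².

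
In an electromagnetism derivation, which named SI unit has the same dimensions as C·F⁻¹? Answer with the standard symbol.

C = A·s = s·A (charge = current × time).
F = C/V (capacitance = charge per voltage),
    = A·s/(kg·m²·s⁻³·A⁻¹) (substituting C and V),
    = kg⁻¹·m⁻²·s⁴·A².
So F⁻¹ = kg·m²·s⁻⁴·A⁻².
Combining: C·F⁻¹ = (s·A) · (kg·m²·s⁻⁴·A⁻²) = kg·m²·s⁻³·A⁻¹.
kg·m²·s⁻³·A⁻¹ is the base-SI form of the volt.

V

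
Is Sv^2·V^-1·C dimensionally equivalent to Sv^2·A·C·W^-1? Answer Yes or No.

Yes

Left side:
  Sv = J/kg (equivalent dose = energy per mass),
      = m²·s⁻².
  So Sv² = m⁴·s⁻⁴.
  V = W/A (potential = power per current),
      = kg·m²·s⁻³·A⁻¹.
  So V⁻¹ = kg⁻¹·m⁻²·s³·A.
  C = A·s = s·A (charge = current × time).
  Combining: Sv²·V⁻¹·C = (m⁴·s⁻⁴) · (kg⁻¹·m⁻²·s³·A) · (s·A) = kg⁻¹·m²·A².
Right side:
  Sv = J/kg (equivalent dose = energy per mass),
      = m²·s⁻².
  So Sv² = m⁴·s⁻⁴.
  C = A·s = s·A (charge = current × time).
  W = J/s (power = energy per time),
      = kg·m²·s⁻³.
  So W⁻¹ = kg⁻¹·m⁻²·s³.
  Combining: Sv²·A·C·W⁻¹ = (m⁴·s⁻⁴) · A · (s·A) · (kg⁻¹·m⁻²·s³) = kg⁻¹·m²·A².
Both reduce to kg⁻¹·m²·A².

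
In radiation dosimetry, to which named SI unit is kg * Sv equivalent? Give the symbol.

Sv = J/kg (equivalent dose = energy per mass),
    = m²·s⁻².
Combining: kg·Sv = kg · (m²·s⁻²) = kg·m²·s⁻².
kg·m²·s⁻² is the base-SI form of the joule.

J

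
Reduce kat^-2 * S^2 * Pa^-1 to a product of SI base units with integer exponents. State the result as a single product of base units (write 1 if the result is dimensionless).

kg⁻³·m⁻³·s¹⁰·A⁴·mol⁻²

kat = mol/s = s⁻¹·mol (catalytic activity).
So kat⁻² = s²·mol⁻².
S = 1/Ω (conductance is reciprocal resistance),
    = kg⁻¹·m⁻²·s³·A².
So S² = kg⁻²·m⁻⁴·s⁶·A⁴.
Pa = N/m² (pressure = force per area),
    = kg·m⁻¹·s⁻².
So Pa⁻¹ = kg⁻¹·m·s².
Combining: kat⁻²·S²·Pa⁻¹ = (s²·mol⁻²) · (kg⁻²·m⁻⁴·s⁶·A⁴) · (kg⁻¹·m·s²) = kg⁻³·m⁻³·s¹⁰·A⁴·mol⁻².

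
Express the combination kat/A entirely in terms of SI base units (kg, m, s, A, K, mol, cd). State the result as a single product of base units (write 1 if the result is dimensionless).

s⁻¹·A⁻¹·mol

kat = s⁻¹·mol.
Combining: kat·A⁻¹ = (s⁻¹·mol) · A⁻¹ = s⁻¹·A⁻¹·mol.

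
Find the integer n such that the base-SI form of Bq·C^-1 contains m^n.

0

Bq = 1/s = s⁻¹ (activity is decays per second).
C = A·s = s·A (charge = current × time).
So C⁻¹ = s⁻¹·A⁻¹.
Combining: Bq·C⁻¹ = s⁻¹ · (s⁻¹·A⁻¹) = s⁻²·A⁻¹.
The exponent of m is 0.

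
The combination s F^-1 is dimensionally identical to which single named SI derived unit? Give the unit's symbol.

F = C/V (capacitance = charge per voltage),
    = A·s/(kg·m²·s⁻³·A⁻¹) (substituting C and V),
    = kg⁻¹·m⁻²·s⁴·A².
So F⁻¹ = kg·m²·s⁻⁴·A⁻².
Combining: s·F⁻¹ = s · (kg·m²·s⁻⁴·A⁻²) = kg·m²·s⁻³·A⁻².
kg·m²·s⁻³·A⁻² is the base-SI form of the ohm.

Ω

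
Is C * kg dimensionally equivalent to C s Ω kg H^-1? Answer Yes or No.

Yes

Left side:
  C = A·s = s·A (charge = current × time).
  Combining: C·kg = (s·A) · kg = kg·s·A.
Right side:
  C = s·A.
  Ω = kg·m²·s⁻³·A⁻².
  H = kg·m²·s⁻²·A⁻².
  So H⁻¹ = kg⁻¹·m⁻²·s²·A².
  Combining: C·s·Ω·kg·H⁻¹ = (s·A) · s · (kg·m²·s⁻³·A⁻²) · kg · (kg⁻¹·m⁻²·s²·A²) = kg·s·A.
Both reduce to kg·s·A.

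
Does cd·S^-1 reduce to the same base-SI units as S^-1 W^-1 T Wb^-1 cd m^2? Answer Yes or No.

No

Left side:
  S = 1/Ω (conductance is reciprocal resistance),
      = kg⁻¹·m⁻²·s³·A².
  So S⁻¹ = kg·m²·s⁻³·A⁻².
  Combining: cd·S⁻¹ = cd · (kg·m²·s⁻³·A⁻²) = kg·m²·s⁻³·A⁻²·cd.
Right side:
  S = 1/Ω (conductance is reciprocal resistance),
      = kg⁻¹·m⁻²·s³·A².
  So S⁻¹ = kg·m²·s⁻³·A⁻².
  W = J/s (power = energy per time),
      = kg·m²·s⁻³.
  So W⁻¹ = kg⁻¹·m⁻²·s³.
  T = Wb/m² (flux density = flux per area),
      = kg·s⁻²·A⁻¹.
  Wb = V·s (flux: a volt is a weber per second),
      = kg·m²·s⁻²·A⁻¹.
  So Wb⁻¹ = kg⁻¹·m⁻²·s²·A.
  Combining: S⁻¹·W⁻¹·T·Wb⁻¹·cd·m² = (kg·m²·s⁻³·A⁻²) · (kg⁻¹·m⁻²·s³) · (kg·s⁻²·A⁻¹) · (kg⁻¹·m⁻²·s²·A) · cd · m² = A⁻²·cd.
Left is kg·m²·s⁻³·A⁻²·cd; right is A⁻²·cd — different.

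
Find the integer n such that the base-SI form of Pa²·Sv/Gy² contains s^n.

-2

Gy = J/kg (absorbed dose = energy per mass),
    = m²·s⁻².
So Gy⁻² = m⁻⁴·s⁴.
Pa = N/m² (pressure = force per area),
    = kg·m⁻¹·s⁻².
So Pa² = kg²·m⁻²·s⁻⁴.
Sv = J/kg (equivalent dose = energy per mass),
    = m²·s⁻².
Combining: Gy⁻²·Pa²·Sv = (m⁻⁴·s⁴) · (kg²·m⁻²·s⁻⁴) · (m²·s⁻²) = kg²·m⁻⁴·s⁻².
The exponent of s is -2.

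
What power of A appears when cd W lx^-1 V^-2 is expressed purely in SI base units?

2

W = kg·m²·s⁻³.
lx = m⁻²·cd.
So lx⁻¹ = m²·cd⁻¹.
V = kg·m²·s⁻³·A⁻¹.
So V⁻² = kg⁻²·m⁻⁴·s⁶·A².
Combining: cd·W·lx⁻¹·V⁻² = cd · (kg·m²·s⁻³) · (m²·cd⁻¹) · (kg⁻²·m⁻⁴·s⁶·A²) = kg⁻¹·s³·A².
The exponent of A is 2.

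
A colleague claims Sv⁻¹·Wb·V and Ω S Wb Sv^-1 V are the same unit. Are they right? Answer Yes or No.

Left side:
  Sv = J/kg (equivalent dose = energy per mass),
      = m²·s⁻².
  So Sv⁻¹ = m⁻²·s².
  Wb = V·s (flux: a volt is a weber per second),
      = kg·m²·s⁻²·A⁻¹.
  V = W/A (potential = power per current),
      = kg·m²·s⁻³·A⁻¹.
  Combining: Sv⁻¹·Wb·V = (m⁻²·s²) · (kg·m²·s⁻²·A⁻¹) · (kg·m²·s⁻³·A⁻¹) = kg²·m²·s⁻³·A⁻².
Right side:
  Ω = V/A (resistance = voltage per current),
      = kg·m²·s⁻³·A⁻².
  S = 1/Ω (conductance is reciprocal resistance),
      = kg⁻¹·m⁻²·s³·A².
  Wb = V·s (flux: a volt is a weber per second),
      = kg·m²·s⁻²·A⁻¹.
  Sv = J/kg (equivalent dose = energy per mass),
      = m²·s⁻².
  So Sv⁻¹ = m⁻²·s².
  V = W/A (potential = power per current),
      = kg·m²·s⁻³·A⁻¹.
  Combining: Ω·S·Wb·Sv⁻¹·V = (kg·m²·s⁻³·A⁻²) · (kg⁻¹·m⁻²·s³·A²) · (kg·m²·s⁻²·A⁻¹) · (m⁻²·s²) · (kg·m²·s⁻³·A⁻¹) = kg²·m²·s⁻³·A⁻².
Both reduce to kg²·m²·s⁻³·A⁻².

Yes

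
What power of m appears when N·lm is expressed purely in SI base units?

1

N = kg·m/s² = kg·m·s⁻² (force = mass × acceleration).
lm = cd·sr = cd (luminous flux; sr is dimensionless).
Combining: N·lm = (kg·m·s⁻²) · cd = kg·m·s⁻²·cd.
The exponent of m is 1.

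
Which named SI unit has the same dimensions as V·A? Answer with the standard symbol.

W

V = kg·m²·s⁻³·A⁻¹.
Combining: V·A = (kg·m²·s⁻³·A⁻¹) · A = kg·m²·s⁻³.
kg·m²·s⁻³ is the base-SI form of the watt.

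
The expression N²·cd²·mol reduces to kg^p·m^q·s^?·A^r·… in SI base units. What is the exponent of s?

N = kg·m/s² = kg·m·s⁻² (force = mass × acceleration).
So N² = kg²·m²·s⁻⁴.
Combining: N²·cd²·mol = (kg²·m²·s⁻⁴) · cd² · mol = kg²·m²·s⁻⁴·mol·cd².
The exponent of s is -4.

-4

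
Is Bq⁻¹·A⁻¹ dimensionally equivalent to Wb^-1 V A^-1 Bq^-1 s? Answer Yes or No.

Yes

Left side:
  Bq = 1/s = s⁻¹ (activity is decays per second).
  So Bq⁻¹ = s.
  Combining: Bq⁻¹·A⁻¹ = s · A⁻¹ = s·A⁻¹.
Right side:
  Wb = kg·m²·s⁻²·A⁻¹.
  So Wb⁻¹ = kg⁻¹·m⁻²·s²·A.
  V = kg·m²·s⁻³·A⁻¹.
  Bq = s⁻¹.
  So Bq⁻¹ = s.
  Combining: Wb⁻¹·V·A⁻¹·Bq⁻¹·s = (kg⁻¹·m⁻²·s²·A) · (kg·m²·s⁻³·A⁻¹) · A⁻¹ · s · s = s·A⁻¹.
Both reduce to s·A⁻¹.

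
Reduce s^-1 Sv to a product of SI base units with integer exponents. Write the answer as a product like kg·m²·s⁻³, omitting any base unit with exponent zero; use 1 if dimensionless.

m²·s⁻³

Sv = m²·s⁻².
Combining: s⁻¹·Sv = s⁻¹ · (m²·s⁻²) = m²·s⁻³.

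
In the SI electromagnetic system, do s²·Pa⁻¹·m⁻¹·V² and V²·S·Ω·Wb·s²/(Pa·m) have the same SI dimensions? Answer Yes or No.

Left side:
  Pa = N/m² (pressure = force per area),
      = kg·m⁻¹·s⁻².
  So Pa⁻¹ = kg⁻¹·m·s².
  V = W/A (potential = power per current),
      = kg·m²·s⁻³·A⁻¹.
  So V² = kg²·m⁴·s⁻⁶·A⁻².
  Combining: s²·Pa⁻¹·m⁻¹·V² = s² · (kg⁻¹·m·s²) · m⁻¹ · (kg²·m⁴·s⁻⁶·A⁻²) = kg·m⁴·s⁻²·A⁻².
Right side:
  Pa = kg·m⁻¹·s⁻².
  So Pa⁻¹ = kg⁻¹·m·s².
  V = kg·m²·s⁻³·A⁻¹.
  So V² = kg²·m⁴·s⁻⁶·A⁻².
  S = kg⁻¹·m⁻²·s³·A².
  Ω = kg·m²·s⁻³·A⁻².
  Wb = kg·m²·s⁻²·A⁻¹.
  Combining: Pa⁻¹·V²·S·m⁻¹·Ω·Wb·s² = (kg⁻¹·m·s²) · (kg²·m⁴·s⁻⁶·A⁻²) · (kg⁻¹·m⁻²·s³·A²) · m⁻¹ · (kg·m²·s⁻³·A⁻²) · (kg·m²·s⁻²·A⁻¹) · s² = kg²·m⁶·s⁻⁴·A⁻³.
Left is kg·m⁴·s⁻²·A⁻²; right is kg²·m⁶·s⁻⁴·A⁻³ — different.

No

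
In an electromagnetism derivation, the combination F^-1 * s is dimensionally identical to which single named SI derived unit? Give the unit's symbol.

F = C/V (capacitance = charge per voltage),
    = A·s/(kg·m²·s⁻³·A⁻¹) (substituting C and V),
    = kg⁻¹·m⁻²·s⁴·A².
So F⁻¹ = kg·m²·s⁻⁴·A⁻².
Combining: F⁻¹·s = (kg·m²·s⁻⁴·A⁻²) · s = kg·m²·s⁻³·A⁻².
kg·m²·s⁻³·A⁻² is the base-SI form of the ohm.

Ω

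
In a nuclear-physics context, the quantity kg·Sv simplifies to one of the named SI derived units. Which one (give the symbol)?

Sv = m²·s⁻².
Combining: kg·Sv = kg · (m²·s⁻²) = kg·m²·s⁻².
kg·m²·s⁻² is the base-SI form of the joule.

J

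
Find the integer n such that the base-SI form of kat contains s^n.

kat = mol/s = s⁻¹·mol (catalytic activity).
The exponent of s is -1.

-1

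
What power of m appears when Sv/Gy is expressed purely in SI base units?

0

Sv = J/kg (equivalent dose = energy per mass),
    = m²·s⁻².
Gy = J/kg (absorbed dose = energy per mass),
    = m²·s⁻².
So Gy⁻¹ = m⁻²·s².
Combining: Sv·Gy⁻¹ = (m²·s⁻²) · (m⁻²·s²) = 1.
The exponent of m is 0.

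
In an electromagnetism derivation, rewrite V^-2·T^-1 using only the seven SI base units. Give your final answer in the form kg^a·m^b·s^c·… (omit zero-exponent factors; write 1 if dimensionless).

V = kg·m²·s⁻³·A⁻¹.
So V⁻² = kg⁻²·m⁻⁴·s⁶·A².
T = kg·s⁻²·A⁻¹.
So T⁻¹ = kg⁻¹·s²·A.
Combining: V⁻²·T⁻¹ = (kg⁻²·m⁻⁴·s⁶·A²) · (kg⁻¹·s²·A) = kg⁻³·m⁻⁴·s⁸·A³.

kg⁻³·m⁻⁴·s⁸·A³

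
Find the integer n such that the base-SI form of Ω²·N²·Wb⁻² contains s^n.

-6

Ω = V/A (resistance = voltage per current),
    = kg·m²·s⁻³·A⁻².
So Ω² = kg²·m⁴·s⁻⁶·A⁻⁴.
N = kg·m/s² = kg·m·s⁻² (force = mass × acceleration).
So N² = kg²·m²·s⁻⁴.
Wb = V·s (flux: a volt is a weber per second),
    = kg·m²·s⁻²·A⁻¹.
So Wb⁻² = kg⁻²·m⁻⁴·s⁴·A².
Combining: Ω²·N²·Wb⁻² = (kg²·m⁴·s⁻⁶·A⁻⁴) · (kg²·m²·s⁻⁴) · (kg⁻²·m⁻⁴·s⁴·A²) = kg²·m²·s⁻⁶·A⁻².
The exponent of s is -6.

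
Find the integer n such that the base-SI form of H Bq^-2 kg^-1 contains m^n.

2

H = kg·m²·s⁻²·A⁻².
Bq = s⁻¹.
So Bq⁻² = s².
Combining: H·Bq⁻²·kg⁻¹ = (kg·m²·s⁻²·A⁻²) · s² · kg⁻¹ = m²·A⁻².
The exponent of m is 2.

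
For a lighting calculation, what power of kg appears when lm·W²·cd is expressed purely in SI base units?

lm = cd.
W = kg·m²·s⁻³.
So W² = kg²·m⁴·s⁻⁶.
Combining: lm·W²·cd = cd · (kg²·m⁴·s⁻⁶) · cd = kg²·m⁴·s⁻⁶·cd².
The exponent of kg is 2.

2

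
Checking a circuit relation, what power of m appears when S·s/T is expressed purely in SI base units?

-2

S = 1/Ω (conductance is reciprocal resistance),
    = kg⁻¹·m⁻²·s³·A².
T = Wb/m² (flux density = flux per area),
    = kg·s⁻²·A⁻¹.
So T⁻¹ = kg⁻¹·s²·A.
Combining: S·s·T⁻¹ = (kg⁻¹·m⁻²·s³·A²) · s · (kg⁻¹·s²·A) = kg⁻²·m⁻²·s⁶·A³.
The exponent of m is -2.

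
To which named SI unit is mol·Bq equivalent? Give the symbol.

kat

Bq = 1/s = s⁻¹ (activity is decays per second).
Combining: mol·Bq = mol · s⁻¹ = s⁻¹·mol.
s⁻¹·mol is the base-SI form of the katal.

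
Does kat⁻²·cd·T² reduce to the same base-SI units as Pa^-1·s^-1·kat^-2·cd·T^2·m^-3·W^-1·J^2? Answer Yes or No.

Yes

Left side:
  kat = mol/s = s⁻¹·mol (catalytic activity).
  So kat⁻² = s²·mol⁻².
  T = Wb/m² (flux density = flux per area),
      = kg·s⁻²·A⁻¹.
  So T² = kg²·s⁻⁴·A⁻².
  Combining: kat⁻²·cd·T² = (s²·mol⁻²) · cd · (kg²·s⁻⁴·A⁻²) = kg²·s⁻²·A⁻²·mol⁻²·cd.
Right side:
  Pa = N/m² (pressure = force per area),
      = kg·m⁻¹·s⁻².
  So Pa⁻¹ = kg⁻¹·m·s².
  kat = mol/s = s⁻¹·mol (catalytic activity).
  So kat⁻² = s²·mol⁻².
  T = Wb/m² (flux density = flux per area),
      = kg·s⁻²·A⁻¹.
  So T² = kg²·s⁻⁴·A⁻².
  W = J/s (power = energy per time),
      = kg·m²·s⁻³.
  So W⁻¹ = kg⁻¹·m⁻²·s³.
  J = N·m (work = force × distance),
      = kg·m²·s⁻².
  So J² = kg²·m⁴·s⁻⁴.
  Combining: Pa⁻¹·s⁻¹·kat⁻²·cd·T²·m⁻³·W⁻¹·J² = (kg⁻¹·m·s²) · s⁻¹ · (s²·mol⁻²) · cd · (kg²·s⁻⁴·A⁻²) · m⁻³ · (kg⁻¹·m⁻²·s³) · (kg²·m⁴·s⁻⁴) = kg²·s⁻²·A⁻²·mol⁻²·cd.
Both reduce to kg²·s⁻²·A⁻²·mol⁻²·cd.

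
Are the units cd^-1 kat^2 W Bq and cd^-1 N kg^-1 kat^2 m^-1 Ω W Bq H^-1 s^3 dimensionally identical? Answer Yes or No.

Yes

Left side:
  kat = mol/s = s⁻¹·mol (catalytic activity).
  So kat² = s⁻²·mol².
  W = J/s (power = energy per time),
      = kg·m²·s⁻³.
  Bq = 1/s = s⁻¹ (activity is decays per second).
  Combining: cd⁻¹·kat²·W·Bq = cd⁻¹ · (s⁻²·mol²) · (kg·m²·s⁻³) · s⁻¹ = kg·m²·s⁻⁶·mol²·cd⁻¹.
Right side:
  N = kg·m·s⁻².
  kat = s⁻¹·mol.
  So kat² = s⁻²·mol².
  Ω = kg·m²·s⁻³·A⁻².
  W = kg·m²·s⁻³.
  Bq = s⁻¹.
  H = kg·m²·s⁻²·A⁻².
  So H⁻¹ = kg⁻¹·m⁻²·s²·A².
  Combining: cd⁻¹·N·kg⁻¹·kat²·m⁻¹·Ω·W·Bq·H⁻¹·s³ = cd⁻¹ · (kg·m·s⁻²) · kg⁻¹ · (s⁻²·mol²) · m⁻¹ · (kg·m²·s⁻³·A⁻²) · (kg·m²·s⁻³) · s⁻¹ · (kg⁻¹·m⁻²·s²·A²) · s³ = kg·m²·s⁻⁶·mol²·cd⁻¹.
Both reduce to kg·m²·s⁻⁶·mol²·cd⁻¹.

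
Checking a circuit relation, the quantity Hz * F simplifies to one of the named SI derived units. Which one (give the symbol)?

Hz = s⁻¹.
F = kg⁻¹·m⁻²·s⁴·A².
Combining: Hz·F = s⁻¹ · (kg⁻¹·m⁻²·s⁴·A²) = kg⁻¹·m⁻²·s³·A².
kg⁻¹·m⁻²·s³·A² is the base-SI form of the siemens.

S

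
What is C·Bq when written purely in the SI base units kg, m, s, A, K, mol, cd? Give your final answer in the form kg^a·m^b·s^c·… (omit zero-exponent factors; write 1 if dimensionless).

A

C = A·s = s·A (charge = current × time).
Bq = 1/s = s⁻¹ (activity is decays per second).
Combining: C·Bq = (s·A) · s⁻¹ = A.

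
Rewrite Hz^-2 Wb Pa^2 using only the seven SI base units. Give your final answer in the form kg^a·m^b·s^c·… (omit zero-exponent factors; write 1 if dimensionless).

Hz = s⁻¹.
So Hz⁻² = s².
Wb = kg·m²·s⁻²·A⁻¹.
Pa = kg·m⁻¹·s⁻².
So Pa² = kg²·m⁻²·s⁻⁴.
Combining: Hz⁻²·Wb·Pa² = s² · (kg·m²·s⁻²·A⁻¹) · (kg²·m⁻²·s⁻⁴) = kg³·s⁻⁴·A⁻¹.

kg³·s⁻⁴·A⁻¹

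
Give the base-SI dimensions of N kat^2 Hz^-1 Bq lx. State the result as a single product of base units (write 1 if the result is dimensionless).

N = kg·m·s⁻².
kat = s⁻¹·mol.
So kat² = s⁻²·mol².
Hz = s⁻¹.
So Hz⁻¹ = s.
Bq = s⁻¹.
lx = m⁻²·cd.
Combining: N·kat²·Hz⁻¹·Bq·lx = (kg·m·s⁻²) · (s⁻²·mol²) · s · s⁻¹ · (m⁻²·cd) = kg·m⁻¹·s⁻⁴·mol²·cd.

kg·m⁻¹·s⁻⁴·mol²·cd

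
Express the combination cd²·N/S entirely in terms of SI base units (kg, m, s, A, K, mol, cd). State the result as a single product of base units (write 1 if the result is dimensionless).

S = 1/Ω (conductance is reciprocal resistance),
    = kg⁻¹·m⁻²·s³·A².
So S⁻¹ = kg·m²·s⁻³·A⁻².
N = kg·m/s² = kg·m·s⁻² (force = mass × acceleration).
Combining: S⁻¹·cd²·N = (kg·m²·s⁻³·A⁻²) · cd² · (kg·m·s⁻²) = kg²·m³·s⁻⁵·A⁻²·cd².

kg²·m³·s⁻⁵·A⁻²·cd²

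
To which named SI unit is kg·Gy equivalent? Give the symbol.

Gy = J/kg (absorbed dose = energy per mass),
    = m²·s⁻².
Combining: kg·Gy = kg · (m²·s⁻²) = kg·m²·s⁻².
kg·m²·s⁻² is the base-SI form of the joule.

J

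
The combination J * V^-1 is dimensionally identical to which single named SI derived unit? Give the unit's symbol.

J = kg·m²·s⁻².
V = kg·m²·s⁻³·A⁻¹.
So V⁻¹ = kg⁻¹·m⁻²·s³·A.
Combining: J·V⁻¹ = (kg·m²·s⁻²) · (kg⁻¹·m⁻²·s³·A) = s·A.
s·A is the base-SI form of the coulomb.

C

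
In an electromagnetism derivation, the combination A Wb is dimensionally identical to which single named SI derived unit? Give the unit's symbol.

Wb = V·s (flux: a volt is a weber per second),
    = kg·m²·s⁻²·A⁻¹.
Combining: A·Wb = A · (kg·m²·s⁻²·A⁻¹) = kg·m²·s⁻².
kg·m²·s⁻² is the base-SI form of the joule.

J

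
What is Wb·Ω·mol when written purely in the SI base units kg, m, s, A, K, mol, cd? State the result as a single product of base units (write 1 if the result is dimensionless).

Wb = V·s (flux: a volt is a weber per second),
    = kg·m²·s⁻²·A⁻¹.
Ω = V/A (resistance = voltage per current),
    = kg·m²·s⁻³·A⁻².
Combining: Wb·Ω·mol = (kg·m²·s⁻²·A⁻¹) · (kg·m²·s⁻³·A⁻²) · mol = kg²·m⁴·s⁻⁵·A⁻³·mol.

kg²·m⁴·s⁻⁵·A⁻³·mol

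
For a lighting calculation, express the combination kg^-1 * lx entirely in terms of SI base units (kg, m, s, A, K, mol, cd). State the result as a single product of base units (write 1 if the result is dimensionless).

lx = lm/m² (illuminance = luminous flux per area),
    = m⁻²·cd.
Combining: kg⁻¹·lx = kg⁻¹ · (m⁻²·cd) = kg⁻¹·m⁻²·cd.

kg⁻¹·m⁻²·cd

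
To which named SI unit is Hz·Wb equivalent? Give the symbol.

Hz = 1/s = s⁻¹ (frequency is cycles per second).
Wb = V·s (flux: a volt is a weber per second),
    = kg·m²·s⁻²·A⁻¹.
Combining: Hz·Wb = s⁻¹ · (kg·m²·s⁻²·A⁻¹) = kg·m²·s⁻³·A⁻¹.
kg·m²·s⁻³·A⁻¹ is the base-SI form of the volt.

V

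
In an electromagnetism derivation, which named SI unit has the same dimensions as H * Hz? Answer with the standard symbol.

Ω

H = kg·m²·s⁻²·A⁻².
Hz = s⁻¹.
Combining: H·Hz = (kg·m²·s⁻²·A⁻²) · s⁻¹ = kg·m²·s⁻³·A⁻².
kg·m²·s⁻³·A⁻² is the base-SI form of the ohm.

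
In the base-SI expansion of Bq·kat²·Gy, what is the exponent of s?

Bq = 1/s = s⁻¹ (activity is decays per second).
kat = mol/s = s⁻¹·mol (catalytic activity).
So kat² = s⁻²·mol².
Gy = J/kg (absorbed dose = energy per mass),
    = m²·s⁻².
Combining: Bq·kat²·Gy = s⁻¹ · (s⁻²·mol²) · (m²·s⁻²) = m²·s⁻⁵·mol².
The exponent of s is -5.

-5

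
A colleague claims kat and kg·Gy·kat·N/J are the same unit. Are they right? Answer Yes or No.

No

Left side:
  kat = mol/s = s⁻¹·mol (catalytic activity).
Right side:
  J = N·m (work = force × distance),
      = kg·m²·s⁻².
  So J⁻¹ = kg⁻¹·m⁻²·s².
  Gy = J/kg (absorbed dose = energy per mass),
      = m²·s⁻².
  kat = mol/s = s⁻¹·mol (catalytic activity).
  N = kg·m/s² = kg·m·s⁻² (force = mass × acceleration).
  Combining: J⁻¹·kg·Gy·kat·N = (kg⁻¹·m⁻²·s²) · kg · (m²·s⁻²) · (s⁻¹·mol) · (kg·m·s⁻²) = kg·m·s⁻³·mol.
Left is s⁻¹·mol; right is kg·m·s⁻³·mol — different.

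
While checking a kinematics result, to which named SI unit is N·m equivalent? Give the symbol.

J

N = kg·m·s⁻².
Combining: N·m = (kg·m·s⁻²) · m = kg·m²·s⁻².
kg·m²·s⁻² is the base-SI form of the joule.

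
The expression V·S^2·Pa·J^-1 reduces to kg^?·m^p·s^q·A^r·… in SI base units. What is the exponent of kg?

V = kg·m²·s⁻³·A⁻¹.
S = kg⁻¹·m⁻²·s³·A².
So S² = kg⁻²·m⁻⁴·s⁶·A⁴.
Pa = kg·m⁻¹·s⁻².
J = kg·m²·s⁻².
So J⁻¹ = kg⁻¹·m⁻²·s².
Combining: V·S²·Pa·J⁻¹ = (kg·m²·s⁻³·A⁻¹) · (kg⁻²·m⁻⁴·s⁶·A⁴) · (kg·m⁻¹·s⁻²) · (kg⁻¹·m⁻²·s²) = kg⁻¹·m⁻⁵·s³·A³.
The exponent of kg is -1.

-1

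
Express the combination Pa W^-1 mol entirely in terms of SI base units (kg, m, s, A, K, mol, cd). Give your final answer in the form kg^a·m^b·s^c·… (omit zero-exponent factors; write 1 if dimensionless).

Pa = kg·m⁻¹·s⁻².
W = kg·m²·s⁻³.
So W⁻¹ = kg⁻¹·m⁻²·s³.
Combining: Pa·W⁻¹·mol = (kg·m⁻¹·s⁻²) · (kg⁻¹·m⁻²·s³) · mol = m⁻³·s·mol.

m⁻³·s·mol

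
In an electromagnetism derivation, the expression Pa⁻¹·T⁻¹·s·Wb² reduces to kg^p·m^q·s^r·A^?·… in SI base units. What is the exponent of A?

Pa = kg·m⁻¹·s⁻².
So Pa⁻¹ = kg⁻¹·m·s².
T = kg·s⁻²·A⁻¹.
So T⁻¹ = kg⁻¹·s²·A.
Wb = kg·m²·s⁻²·A⁻¹.
So Wb² = kg²·m⁴·s⁻⁴·A⁻².
Combining: Pa⁻¹·T⁻¹·s·Wb² = (kg⁻¹·m·s²) · (kg⁻¹·s²·A) · s · (kg²·m⁴·s⁻⁴·A⁻²) = m⁵·s·A⁻¹.
The exponent of A is -1.

-1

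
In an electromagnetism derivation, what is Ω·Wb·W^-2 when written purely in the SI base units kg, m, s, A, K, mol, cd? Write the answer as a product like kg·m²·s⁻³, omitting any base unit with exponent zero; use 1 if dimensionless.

s·A⁻³

Ω = V/A (resistance = voltage per current),
    = kg·m²·s⁻³·A⁻².
Wb = V·s (flux: a volt is a weber per second),
    = kg·m²·s⁻²·A⁻¹.
W = J/s (power = energy per time),
    = kg·m²·s⁻³.
So W⁻² = kg⁻²·m⁻⁴·s⁶.
Combining: Ω·Wb·W⁻² = (kg·m²·s⁻³·A⁻²) · (kg·m²·s⁻²·A⁻¹) · (kg⁻²·m⁻⁴·s⁶) = s·A⁻³.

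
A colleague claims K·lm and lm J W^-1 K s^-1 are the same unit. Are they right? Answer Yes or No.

Yes

Left side:
  lm = cd·sr = cd (luminous flux; sr is dimensionless).
  Combining: K·lm = K · cd = K·cd.
Right side:
  lm = cd·sr = cd (luminous flux; sr is dimensionless).
  J = N·m (work = force × distance),
      = kg·m²·s⁻².
  W = J/s (power = energy per time),
      = kg·m²·s⁻³.
  So W⁻¹ = kg⁻¹·m⁻²·s³.
  Combining: lm·J·W⁻¹·K·s⁻¹ = cd · (kg·m²·s⁻²) · (kg⁻¹·m⁻²·s³) · K · s⁻¹ = K·cd.
Both reduce to K·cd.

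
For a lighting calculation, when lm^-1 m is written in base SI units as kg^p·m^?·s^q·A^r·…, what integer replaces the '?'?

lm = cd·sr = cd (luminous flux; sr is dimensionless).
So lm⁻¹ = cd⁻¹.
Combining: lm⁻¹·m = cd⁻¹ · m = m·cd⁻¹.
The exponent of m is 1.

1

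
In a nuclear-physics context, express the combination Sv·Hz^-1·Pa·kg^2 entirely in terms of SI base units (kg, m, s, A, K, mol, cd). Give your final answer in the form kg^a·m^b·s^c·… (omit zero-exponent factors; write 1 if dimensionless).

Sv = m²·s⁻².
Hz = s⁻¹.
So Hz⁻¹ = s.
Pa = kg·m⁻¹·s⁻².
Combining: Sv·Hz⁻¹·Pa·kg² = (m²·s⁻²) · s · (kg·m⁻¹·s⁻²) · kg² = kg³·m·s⁻³.

kg³·m·s⁻³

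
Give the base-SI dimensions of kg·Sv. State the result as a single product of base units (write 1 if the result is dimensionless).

Sv = J/kg (equivalent dose = energy per mass),
    = m²·s⁻².
Combining: kg·Sv = kg · (m²·s⁻²) = kg·m²·s⁻².

kg·m²·s⁻²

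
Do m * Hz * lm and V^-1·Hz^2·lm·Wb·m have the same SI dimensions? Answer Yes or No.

Left side:
  Hz = s⁻¹.
  lm = cd.
  Combining: m·Hz·lm = m · s⁻¹ · cd = m·s⁻¹·cd.
Right side:
  V = W/A (potential = power per current),
      = kg·m²·s⁻³·A⁻¹.
  So V⁻¹ = kg⁻¹·m⁻²·s³·A.
  Hz = 1/s = s⁻¹ (frequency is cycles per second).
  So Hz² = s⁻².
  lm = cd·sr = cd (luminous flux; sr is dimensionless).
  Wb = V·s (flux: a volt is a weber per second),
      = kg·m²·s⁻²·A⁻¹.
  Combining: V⁻¹·Hz²·lm·Wb·m = (kg⁻¹·m⁻²·s³·A) · s⁻² · cd · (kg·m²·s⁻²·A⁻¹) · m = m·s⁻¹·cd.
Both reduce to m·s⁻¹·cd.

Yes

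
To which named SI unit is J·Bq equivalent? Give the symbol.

W

J = N·m (work = force × distance),
    = kg·m²·s⁻².
Bq = 1/s = s⁻¹ (activity is decays per second).
Combining: J·Bq = (kg·m²·s⁻²) · s⁻¹ = kg·m²·s⁻³.
kg·m²·s⁻³ is the base-SI form of the watt.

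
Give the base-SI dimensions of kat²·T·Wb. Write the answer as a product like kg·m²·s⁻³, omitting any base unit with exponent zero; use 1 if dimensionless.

kat = mol/s = s⁻¹·mol (catalytic activity).
So kat² = s⁻²·mol².
T = Wb/m² (flux density = flux per area),
    = kg·s⁻²·A⁻¹.
Wb = V·s (flux: a volt is a weber per second),
    = kg·m²·s⁻²·A⁻¹.
Combining: kat²·T·Wb = (s⁻²·mol²) · (kg·s⁻²·A⁻¹) · (kg·m²·s⁻²·A⁻¹) = kg²·m²·s⁻⁶·A⁻²·mol².

kg²·m²·s⁻⁶·A⁻²·mol²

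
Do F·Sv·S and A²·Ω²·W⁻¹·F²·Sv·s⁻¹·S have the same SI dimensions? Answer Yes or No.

Left side:
  F = C/V (capacitance = charge per voltage),
      = A·s/(kg·m²·s⁻³·A⁻¹) (substituting C and V),
      = kg⁻¹·m⁻²·s⁴·A².
  Sv = J/kg (equivalent dose = energy per mass),
      = m²·s⁻².
  S = 1/Ω (conductance is reciprocal resistance),
      = kg⁻¹·m⁻²·s³·A².
  Combining: F·Sv·S = (kg⁻¹·m⁻²·s⁴·A²) · (m²·s⁻²) · (kg⁻¹·m⁻²·s³·A²) = kg⁻²·m⁻²·s⁵·A⁴.
Right side:
  Ω = V/A (resistance = voltage per current),
      = kg·m²·s⁻³·A⁻².
  So Ω² = kg²·m⁴·s⁻⁶·A⁻⁴.
  W = J/s (power = energy per time),
      = kg·m²·s⁻³.
  So W⁻¹ = kg⁻¹·m⁻²·s³.
  F = C/V (capacitance = charge per voltage),
      = A·s/(kg·m²·s⁻³·A⁻¹) (substituting C and V),
      = kg⁻¹·m⁻²·s⁴·A².
  So F² = kg⁻²·m⁻⁴·s⁸·A⁴.
  Sv = J/kg (equivalent dose = energy per mass),
      = m²·s⁻².
  S = 1/Ω (conductance is reciprocal resistance),
      = kg⁻¹·m⁻²·s³·A².
  Combining: A²·Ω²·W⁻¹·F²·Sv·s⁻¹·S = A² · (kg²·m⁴·s⁻⁶·A⁻⁴) · (kg⁻¹·m⁻²·s³) · (kg⁻²·m⁻⁴·s⁸·A⁴) · (m²·s⁻²) · s⁻¹ · (kg⁻¹·m⁻²·s³·A²) = kg⁻²·m⁻²·s⁵·A⁴.
Both reduce to kg⁻²·m⁻²·s⁵·A⁴.

Yes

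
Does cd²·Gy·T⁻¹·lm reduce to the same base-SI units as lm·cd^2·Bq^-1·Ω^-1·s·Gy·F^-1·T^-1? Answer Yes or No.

No

Left side:
  Gy = m²·s⁻².
  T = kg·s⁻²·A⁻¹.
  So T⁻¹ = kg⁻¹·s²·A.
  lm = cd.
  Combining: cd²·Gy·T⁻¹·lm = cd² · (m²·s⁻²) · (kg⁻¹·s²·A) · cd = kg⁻¹·m²·A·cd³.
Right side:
  lm = cd·sr = cd (luminous flux; sr is dimensionless).
  Bq = 1/s = s⁻¹ (activity is decays per second).
  So Bq⁻¹ = s.
  Ω = V/A (resistance = voltage per current),
      = kg·m²·s⁻³·A⁻².
  So Ω⁻¹ = kg⁻¹·m⁻²·s³·A².
  Gy = J/kg (absorbed dose = energy per mass),
      = m²·s⁻².
  F = C/V (capacitance = charge per voltage),
      = A·s/(kg·m²·s⁻³·A⁻¹) (substituting C and V),
      = kg⁻¹·m⁻²·s⁴·A².
  So F⁻¹ = kg·m²·s⁻⁴·A⁻².
  T = Wb/m² (flux density = flux per area),
      = kg·s⁻²·A⁻¹.
  So T⁻¹ = kg⁻¹·s²·A.
  Combining: lm·cd²·Bq⁻¹·Ω⁻¹·s·Gy·F⁻¹·T⁻¹ = cd · cd² · s · (kg⁻¹·m⁻²·s³·A²) · s · (m²·s⁻²) · (kg·m²·s⁻⁴·A⁻²) · (kg⁻¹·s²·A) = kg⁻¹·m²·s·A·cd³.
Left is kg⁻¹·m²·A·cd³; right is kg⁻¹·m²·s·A·cd³ — different.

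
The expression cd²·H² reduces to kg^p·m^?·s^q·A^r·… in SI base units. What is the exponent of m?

4

H = Wb/A (inductance = flux per current),
    = kg·m²·s⁻²·A⁻².
So H² = kg²·m⁴·s⁻⁴·A⁻⁴.
Combining: cd²·H² = cd² · (kg²·m⁴·s⁻⁴·A⁻⁴) = kg²·m⁴·s⁻⁴·A⁻⁴·cd².
The exponent of m is 4.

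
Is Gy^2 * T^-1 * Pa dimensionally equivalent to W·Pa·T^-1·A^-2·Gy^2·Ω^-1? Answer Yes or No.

Yes

Left side:
  Gy = m²·s⁻².
  So Gy² = m⁴·s⁻⁴.
  T = kg·s⁻²·A⁻¹.
  So T⁻¹ = kg⁻¹·s²·A.
  Pa = kg·m⁻¹·s⁻².
  Combining: Gy²·T⁻¹·Pa = (m⁴·s⁻⁴) · (kg⁻¹·s²·A) · (kg·m⁻¹·s⁻²) = m³·s⁻⁴·A.
Right side:
  W = kg·m²·s⁻³.
  Pa = kg·m⁻¹·s⁻².
  T = kg·s⁻²·A⁻¹.
  So T⁻¹ = kg⁻¹·s²·A.
  Gy = m²·s⁻².
  So Gy² = m⁴·s⁻⁴.
  Ω = kg·m²·s⁻³·A⁻².
  So Ω⁻¹ = kg⁻¹·m⁻²·s³·A².
  Combining: W·Pa·T⁻¹·A⁻²·Gy²·Ω⁻¹ = (kg·m²·s⁻³) · (kg·m⁻¹·s⁻²) · (kg⁻¹·s²·A) · A⁻² · (m⁴·s⁻⁴) · (kg⁻¹·m⁻²·s³·A²) = m³·s⁻⁴·A.
Both reduce to m³·s⁻⁴·A.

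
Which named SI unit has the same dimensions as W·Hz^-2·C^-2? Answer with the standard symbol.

Ω

W = J/s (power = energy per time),
    = kg·m²·s⁻³.
Hz = 1/s = s⁻¹ (frequency is cycles per second).
So Hz⁻² = s².
C = A·s = s·A (charge = current × time).
So C⁻² = s⁻²·A⁻².
Combining: W·Hz⁻²·C⁻² = (kg·m²·s⁻³) · s² · (s⁻²·A⁻²) = kg·m²·s⁻³·A⁻².
kg·m²·s⁻³·A⁻² is the base-SI form of the ohm.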